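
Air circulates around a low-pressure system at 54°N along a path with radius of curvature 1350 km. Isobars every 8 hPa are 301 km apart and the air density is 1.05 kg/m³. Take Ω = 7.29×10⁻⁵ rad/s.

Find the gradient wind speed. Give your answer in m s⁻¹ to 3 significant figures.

Coriolis parameter at 54°N:
f = 2Ω sin φ = 2 × 7.29×10⁻⁵ × sin 54° = 1.18×10⁻⁴ s⁻¹
Pressure gradient: |∂P/∂n| = 800 Pa / 301000 m = 2.66×10⁻³ Pa/m
Geostrophic speed: V_g = |∂P/∂n|/(fρ) = 2.66×10⁻³/(1.18×10⁻⁴ × 1.05) = 21.5 m/s
Around a low, centrifugal force acts outward with Coriolis, so pressure-gradient force balances both:
(1/ρ)|∂P/∂n| = fV + V²/R  →  V² + fR·V − fR·V_g = 0
With fR = 1.18×10⁻⁴ × 1350×10³ m = 159 m/s:
V = [−fR + √((fR)² + 4 fR V_g)]/2 = [−159 + √(159² + 4×159×21.5)]/2 = 19.2 m/s
Subgeostrophic (V < V_g = 21.5 m/s), as expected around a low.

19.2 m s⁻¹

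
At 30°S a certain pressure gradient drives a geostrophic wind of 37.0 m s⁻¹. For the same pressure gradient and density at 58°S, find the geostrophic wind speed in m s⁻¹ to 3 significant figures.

With the same pressure gradient and density, V_g ∝ 1/f ∝ 1/sin φ.
V₂ = V₁ · sin φ₁ / sin φ₂ = 37.0 × sin 30° / sin 58°
V₂ = 37.0 × 0.5000/0.8480 = 21.8 m s⁻¹

21.8 m s⁻¹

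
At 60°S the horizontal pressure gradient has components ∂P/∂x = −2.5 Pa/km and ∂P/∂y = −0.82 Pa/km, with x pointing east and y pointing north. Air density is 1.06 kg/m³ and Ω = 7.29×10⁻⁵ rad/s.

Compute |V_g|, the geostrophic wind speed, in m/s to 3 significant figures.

Coriolis parameter at 60°S:
f = 2Ω sin φ = 2 × 7.29×10⁻⁵ × sin 60° = 1.26×10⁻⁴ s⁻¹
In the Southern Hemisphere f is negative: f = −1.26×10⁻⁴ s⁻¹.
Component geostrophic relations (x east, y north):
u_g = −(1/(fρ)) ∂P/∂y,  v_g = (1/(fρ)) ∂P/∂x
u_g = −(−0.82×10⁻³)/(−1.26×10⁻⁴ × 1.06) = −6.13 m/s;  v_g = (−2.5×10⁻³)/(−1.26×10⁻⁴ × 1.06) = 18.7 m/s
|V_g| = √(u_g² + v_g²) = 19.7 m/s

19.7 m/s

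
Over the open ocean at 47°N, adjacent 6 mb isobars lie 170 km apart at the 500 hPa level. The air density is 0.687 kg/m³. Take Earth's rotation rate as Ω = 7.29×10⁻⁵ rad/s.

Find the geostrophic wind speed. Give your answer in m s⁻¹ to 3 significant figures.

48.2 m s⁻¹

Coriolis parameter at 47°N:
f = 2Ω sin φ = 2 × 7.29×10⁻⁵ × sin 47° = 1.07×10⁻⁴ s⁻¹
Pressure gradient: |∂P/∂n| = 600 Pa / 170000 m = 3.53×10⁻³ Pa/m
Geostrophic balance (pressure-gradient force = Coriolis force):
V_g = (1/(fρ)) |∂P/∂n| = 3.53×10⁻³ / (1.07×10⁻⁴ × 0.687) = 48.2 m/s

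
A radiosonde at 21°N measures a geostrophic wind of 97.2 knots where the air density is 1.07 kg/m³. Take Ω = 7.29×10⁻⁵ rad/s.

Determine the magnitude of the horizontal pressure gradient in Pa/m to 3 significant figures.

Coriolis parameter at 21°N:
f = 2Ω sin φ = 2 × 7.29×10⁻⁵ × sin 21° = 5.23×10⁻⁵ s⁻¹
Wind speed in SI: 97.2 knots = 50.0 m/s
Geostrophic balance rearranged: |∂P/∂n| = f ρ V_g
|∂P/∂n| = 5.23×10⁻⁵ × 1.07 × 50.0 = 2.80×10⁻³ Pa/m

2.80×10⁻³ Pa/m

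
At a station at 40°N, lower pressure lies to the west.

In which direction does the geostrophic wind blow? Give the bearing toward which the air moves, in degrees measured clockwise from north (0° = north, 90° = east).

000°

The pressure-gradient force points toward the west (bearing 270°).
Geostrophic balance: in the Northern Hemisphere the Coriolis force deflects motion to the right, so the geostrophic wind blows 90° to the right of the pressure-gradient force (low pressure on the left).
Rotating 270° by 90° clockwise gives 000° — the wind blows toward the north.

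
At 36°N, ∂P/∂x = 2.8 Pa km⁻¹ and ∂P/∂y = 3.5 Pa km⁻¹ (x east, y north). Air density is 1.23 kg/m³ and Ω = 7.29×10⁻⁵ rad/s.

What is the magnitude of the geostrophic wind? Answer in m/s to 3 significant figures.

42.5 m/s

Coriolis parameter at 36°N:
f = 2Ω sin φ = 2 × 7.29×10⁻⁵ × sin 36° = 8.57×10⁻⁵ s⁻¹
Component geostrophic relations (x east, y north):
u_g = −(1/(fρ)) ∂P/∂y,  v_g = (1/(fρ)) ∂P/∂x
u_g = −(3.5×10⁻³)/(8.57×10⁻⁵ × 1.23) = −33.2 m/s;  v_g = (2.8×10⁻³)/(8.57×10⁻⁵ × 1.23) = 26.6 m/s
|V_g| = √(u_g² + v_g²) = 42.5 m/s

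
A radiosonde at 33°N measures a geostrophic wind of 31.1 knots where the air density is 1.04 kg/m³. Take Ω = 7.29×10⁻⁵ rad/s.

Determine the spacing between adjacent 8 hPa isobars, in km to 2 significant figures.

Coriolis parameter at 33°N:
f = 2Ω sin φ = 2 × 7.29×10⁻⁵ × sin 33° = 7.94×10⁻⁵ s⁻¹
Wind speed in SI: 31.1 knots = 16.0 m/s
Geostrophic balance rearranged: |∂P/∂n| = f ρ V_g
|∂P/∂n| = 7.94×10⁻⁵ × 1.04 × 16.0 = 1.32×10⁻³ Pa/m
Isobar spacing: Δn = ΔP/|∂P/∂n| = 800 Pa / 1.32×10⁻³ Pa/m = 605469 m ≈ 610 km

610 km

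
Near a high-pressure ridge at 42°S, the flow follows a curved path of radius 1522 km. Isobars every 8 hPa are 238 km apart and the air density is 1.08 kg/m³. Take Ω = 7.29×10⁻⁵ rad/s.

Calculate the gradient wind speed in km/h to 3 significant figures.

167 km/h

Coriolis parameter at 42°S:
f = 2Ω sin φ = 2 × 7.29×10⁻⁵ × sin 42° = 9.76×10⁻⁵ s⁻¹
Pressure gradient: |∂P/∂n| = 800 Pa / 238000 m = 3.36×10⁻³ Pa/m
Geostrophic speed: V_g = |∂P/∂n|/(fρ) = 3.36×10⁻³/(9.76×10⁻⁵ × 1.08) = 31.9 m/s
Around a high, pressure-gradient force acts outward with centrifugal, so Coriolis balances both:
fV = (1/ρ)|∂P/∂n| + V²/R  →  V² − fR·V + fR·V_g = 0
With fR = 9.76×10⁻⁵ × 1522×10³ m = 148 m/s:
V = [fR − √((fR)² − 4 fR V_g)]/2 = [148 − √(148² − 4×148×31.9)]/2 = 46.4 m/s
Supergeostrophic (V > V_g = 31.9 m/s), as expected around a high.
Converting: 46.4 m/s × 3.6 = 167 km/h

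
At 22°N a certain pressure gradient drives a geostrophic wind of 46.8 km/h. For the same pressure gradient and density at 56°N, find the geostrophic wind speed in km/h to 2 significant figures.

With the same pressure gradient and density, V_g ∝ 1/f ∝ 1/sin φ.
V₂ = V₁ · sin φ₁ / sin φ₂ = 46.8 × sin 22° / sin 56°
V₂ = 46.8 × 0.3746/0.8290 = 21 km/h

21 km/h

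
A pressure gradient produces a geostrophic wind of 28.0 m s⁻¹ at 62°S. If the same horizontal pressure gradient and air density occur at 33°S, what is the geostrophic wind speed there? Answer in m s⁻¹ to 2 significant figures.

With the same pressure gradient and density, V_g ∝ 1/f ∝ 1/sin φ.
V₂ = V₁ · sin φ₁ / sin φ₂ = 28.0 × sin 62° / sin 33°
V₂ = 28.0 × 0.8829/0.5446 = 45 m s⁻¹

45 m s⁻¹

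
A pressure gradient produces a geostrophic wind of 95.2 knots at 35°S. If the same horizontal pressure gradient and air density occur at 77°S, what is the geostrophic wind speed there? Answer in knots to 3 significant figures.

56.0 knots

With the same pressure gradient and density, V_g ∝ 1/f ∝ 1/sin φ.
V₂ = V₁ · sin φ₁ / sin φ₂ = 95.2 × sin 35° / sin 77°
V₂ = 95.2 × 0.5736/0.9744 = 56.0 knots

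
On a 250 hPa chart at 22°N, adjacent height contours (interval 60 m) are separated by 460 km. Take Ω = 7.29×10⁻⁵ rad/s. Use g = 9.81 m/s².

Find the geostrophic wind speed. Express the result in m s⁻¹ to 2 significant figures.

23 m s⁻¹

Coriolis parameter at 22°N:
f = 2Ω sin φ = 2 × 7.29×10⁻⁵ × sin 22° = 5.46×10⁻⁵ s⁻¹
Height gradient: |∂Z/∂n| = 60 m / 460000 m = 1.30×10⁻⁴
On a pressure surface, geostrophic balance gives V_g = (g/f)|∂Z/∂n|:
V_g = 9.81 × 1.30×10⁻⁴ / 5.46×10⁻⁵ = 23.4 m/s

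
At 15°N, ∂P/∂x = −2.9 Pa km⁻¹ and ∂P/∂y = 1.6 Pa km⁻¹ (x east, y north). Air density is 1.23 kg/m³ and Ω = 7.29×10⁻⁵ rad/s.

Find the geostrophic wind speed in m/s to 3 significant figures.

Coriolis parameter at 15°N:
f = 2Ω sin φ = 2 × 7.29×10⁻⁵ × sin 15° = 3.77×10⁻⁵ s⁻¹
Component geostrophic relations (x east, y north):
u_g = −(1/(fρ)) ∂P/∂y,  v_g = (1/(fρ)) ∂P/∂x
u_g = −(1.6×10⁻³)/(3.77×10⁻⁵ × 1.23) = −34.5 m/s;  v_g = (−2.9×10⁻³)/(3.77×10⁻⁵ × 1.23) = −62.5 m/s
|V_g| = √(u_g² + v_g²) = 71.4 m/s

71.4 m/s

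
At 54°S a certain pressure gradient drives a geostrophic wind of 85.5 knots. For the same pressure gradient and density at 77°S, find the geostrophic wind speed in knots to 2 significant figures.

71 knots

With the same pressure gradient and density, V_g ∝ 1/f ∝ 1/sin φ.
V₂ = V₁ · sin φ₁ / sin φ₂ = 85.5 × sin 54° / sin 77°
V₂ = 85.5 × 0.8090/0.9744 = 71 knots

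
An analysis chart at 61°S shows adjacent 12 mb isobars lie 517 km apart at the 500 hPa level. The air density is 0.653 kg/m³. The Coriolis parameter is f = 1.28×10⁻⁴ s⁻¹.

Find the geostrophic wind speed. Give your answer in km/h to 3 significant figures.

Pressure gradient: |∂P/∂n| = 1200 Pa / 517000 m = 2.32×10⁻³ Pa/m
Geostrophic balance (pressure-gradient force = Coriolis force):
V_g = (1/(fρ)) |∂P/∂n| = 2.32×10⁻³ / (1.28×10⁻⁴ × 0.653) = 27.8 m/s
Converting: 27.8 m/s × 3.6 = 100.0 km/h

100.0 km/h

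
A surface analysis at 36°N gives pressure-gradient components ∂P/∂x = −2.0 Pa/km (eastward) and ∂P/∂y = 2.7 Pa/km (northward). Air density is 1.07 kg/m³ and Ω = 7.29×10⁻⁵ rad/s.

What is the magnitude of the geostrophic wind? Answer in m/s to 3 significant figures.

36.6 m/s

Coriolis parameter at 36°N:
f = 2Ω sin φ = 2 × 7.29×10⁻⁵ × sin 36° = 8.57×10⁻⁵ s⁻¹
Component geostrophic relations (x east, y north):
u_g = −(1/(fρ)) ∂P/∂y,  v_g = (1/(fρ)) ∂P/∂x
u_g = −(2.7×10⁻³)/(8.57×10⁻⁵ × 1.07) = −29.4 m/s;  v_g = (−2.0×10⁻³)/(8.57×10⁻⁵ × 1.07) = −21.8 m/s
|V_g| = √(u_g² + v_g²) = 36.6 m/s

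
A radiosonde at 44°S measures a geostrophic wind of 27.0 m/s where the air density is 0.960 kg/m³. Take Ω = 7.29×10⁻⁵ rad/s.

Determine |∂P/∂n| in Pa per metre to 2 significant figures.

2.6×10⁻³ Pa/m

Coriolis parameter at 44°S:
f = 2Ω sin φ = 2 × 7.29×10⁻⁵ × sin 44° = 1.01×10⁻⁴ s⁻¹
Geostrophic balance rearranged: |∂P/∂n| = f ρ V_g
|∂P/∂n| = 1.01×10⁻⁴ × 0.960 × 27.0 = 2.63×10⁻³ Pa/m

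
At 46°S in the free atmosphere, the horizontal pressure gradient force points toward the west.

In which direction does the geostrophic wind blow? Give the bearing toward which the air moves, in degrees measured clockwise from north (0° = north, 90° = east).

180°

The pressure-gradient force points toward the west (bearing 270°).
Geostrophic balance: in the Southern Hemisphere the Coriolis force deflects motion to the left, so the geostrophic wind blows 90° to the left of the pressure-gradient force (low pressure on the right).
Rotating 270° by 90° counterclockwise gives 180° — the wind blows toward the south.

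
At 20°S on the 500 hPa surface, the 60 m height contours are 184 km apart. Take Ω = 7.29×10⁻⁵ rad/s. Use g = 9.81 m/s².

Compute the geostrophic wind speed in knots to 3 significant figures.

125 knots

Coriolis parameter at 20°S:
f = 2Ω sin φ = 2 × 7.29×10⁻⁵ × sin 20° = 4.99×10⁻⁵ s⁻¹
Height gradient: |∂Z/∂n| = 60 m / 184000 m = 3.26×10⁻⁴
On a pressure surface, geostrophic balance gives V_g = (g/f)|∂Z/∂n|:
V_g = 9.81 × 3.26×10⁻⁴ / 4.99×10⁻⁵ = 64.1 m/s
Converting: 64.1 m/s × 1.944 = 125 knots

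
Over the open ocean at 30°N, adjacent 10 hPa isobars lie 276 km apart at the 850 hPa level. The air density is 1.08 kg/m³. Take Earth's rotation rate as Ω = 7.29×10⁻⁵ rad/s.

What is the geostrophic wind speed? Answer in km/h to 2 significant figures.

Coriolis parameter at 30°N:
f = 2Ω sin φ = 2 × 7.29×10⁻⁵ × sin 30° = 7.29×10⁻⁵ s⁻¹
Pressure gradient: |∂P/∂n| = 1000 Pa / 276000 m = 3.62×10⁻³ Pa/m
Geostrophic balance (pressure-gradient force = Coriolis force):
V_g = (1/(fρ)) |∂P/∂n| = 3.62×10⁻³ / (7.29×10⁻⁵ × 1.08) = 46.0 m/s
Converting: 46.0 m/s × 3.6 = 170 km/h

170 km/h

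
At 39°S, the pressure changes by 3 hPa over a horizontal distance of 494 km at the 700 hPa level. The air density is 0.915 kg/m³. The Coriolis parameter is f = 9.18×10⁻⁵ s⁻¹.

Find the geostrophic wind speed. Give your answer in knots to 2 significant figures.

Pressure gradient: |∂P/∂n| = 300 Pa / 494000 m = 6.07×10⁻⁴ Pa/m
Geostrophic balance (pressure-gradient force = Coriolis force):
V_g = (1/(fρ)) |∂P/∂n| = 6.07×10⁻⁴ / (9.18×10⁻⁵ × 0.915) = 7.23 m/s
Converting: 7.23 m/s × 1.944 = 14 knots

14 knots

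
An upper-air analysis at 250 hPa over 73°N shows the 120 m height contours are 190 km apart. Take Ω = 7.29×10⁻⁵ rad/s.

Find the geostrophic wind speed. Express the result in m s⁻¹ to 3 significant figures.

Coriolis parameter at 73°N:
f = 2Ω sin φ = 2 × 7.29×10⁻⁵ × sin 73° = 1.39×10⁻⁴ s⁻¹
Height gradient: |∂Z/∂n| = 120 m / 190000 m = 6.32×10⁻⁴
On a pressure surface, geostrophic balance gives V_g = (g/f)|∂Z/∂n|:
V_g = 9.81 × 6.32×10⁻⁴ / 1.39×10⁻⁴ = 44.4 m/s

44.4 m s⁻¹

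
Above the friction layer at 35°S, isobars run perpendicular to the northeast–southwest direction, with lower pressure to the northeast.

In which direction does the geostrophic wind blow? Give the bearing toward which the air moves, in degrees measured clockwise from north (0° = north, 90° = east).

The pressure-gradient force points toward the northeast (bearing 045°).
Geostrophic balance: in the Southern Hemisphere the Coriolis force deflects motion to the left, so the geostrophic wind blows 90° to the left of the pressure-gradient force (low pressure on the right).
Rotating 045° by 90° counterclockwise gives 315° — the wind blows toward the northwest.

315°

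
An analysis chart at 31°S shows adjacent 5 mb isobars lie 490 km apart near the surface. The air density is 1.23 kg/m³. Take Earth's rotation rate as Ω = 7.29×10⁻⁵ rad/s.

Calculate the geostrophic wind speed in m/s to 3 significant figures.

Coriolis parameter at 31°S:
f = 2Ω sin φ = 2 × 7.29×10⁻⁵ × sin 31° = 7.51×10⁻⁵ s⁻¹
Pressure gradient: |∂P/∂n| = 500 Pa / 490000 m = 1.02×10⁻³ Pa/m
Geostrophic balance (pressure-gradient force = Coriolis force):
V_g = (1/(fρ)) |∂P/∂n| = 1.02×10⁻³ / (7.51×10⁻⁵ × 1.23) = 11.0 m/s

11.0 m/s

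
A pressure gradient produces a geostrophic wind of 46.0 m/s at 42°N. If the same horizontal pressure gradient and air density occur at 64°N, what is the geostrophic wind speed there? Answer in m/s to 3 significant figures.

With the same pressure gradient and density, V_g ∝ 1/f ∝ 1/sin φ.
V₂ = V₁ · sin φ₁ / sin φ₂ = 46.0 × sin 42° / sin 64°
V₂ = 46.0 × 0.6691/0.8988 = 34.2 m/s

34.2 m/s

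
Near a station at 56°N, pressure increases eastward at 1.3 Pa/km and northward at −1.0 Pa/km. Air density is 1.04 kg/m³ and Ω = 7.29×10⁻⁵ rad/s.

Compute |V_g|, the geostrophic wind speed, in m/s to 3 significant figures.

Coriolis parameter at 56°N:
f = 2Ω sin φ = 2 × 7.29×10⁻⁵ × sin 56° = 1.21×10⁻⁴ s⁻¹
Component geostrophic relations (x east, y north):
u_g = −(1/(fρ)) ∂P/∂y,  v_g = (1/(fρ)) ∂P/∂x
u_g = −(−1.0×10⁻³)/(1.21×10⁻⁴ × 1.04) = 7.95 m/s;  v_g = (1.3×10⁻³)/(1.21×10⁻⁴ × 1.04) = 10.3 m/s
|V_g| = √(u_g² + v_g²) = 13.0 m/s

13.0 m/s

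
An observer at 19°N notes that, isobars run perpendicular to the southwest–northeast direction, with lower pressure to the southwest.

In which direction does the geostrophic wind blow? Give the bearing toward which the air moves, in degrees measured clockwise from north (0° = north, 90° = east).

The pressure-gradient force points toward the southwest (bearing 225°).
Geostrophic balance: in the Northern Hemisphere the Coriolis force deflects motion to the right, so the geostrophic wind blows 90° to the right of the pressure-gradient force (low pressure on the left).
Rotating 225° by 90° clockwise gives 315° — the wind blows toward the northwest.

315°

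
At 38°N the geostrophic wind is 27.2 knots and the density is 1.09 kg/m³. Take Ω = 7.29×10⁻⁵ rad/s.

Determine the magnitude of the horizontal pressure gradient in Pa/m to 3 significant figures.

Coriolis parameter at 38°N:
f = 2Ω sin φ = 2 × 7.29×10⁻⁵ × sin 38° = 8.98×10⁻⁵ s⁻¹
Wind speed in SI: 27.2 knots = 14.0 m/s
Geostrophic balance rearranged: |∂P/∂n| = f ρ V_g
|∂P/∂n| = 8.98×10⁻⁵ × 1.09 × 14.0 = 1.37×10⁻³ Pa/m

1.37×10⁻³ Pa/m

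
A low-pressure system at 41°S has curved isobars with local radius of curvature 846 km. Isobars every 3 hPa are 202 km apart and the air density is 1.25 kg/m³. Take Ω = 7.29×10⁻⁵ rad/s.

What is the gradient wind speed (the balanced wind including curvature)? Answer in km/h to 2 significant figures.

39 km/h

Coriolis parameter at 41°S:
f = 2Ω sin φ = 2 × 7.29×10⁻⁵ × sin 41° = 9.57×10⁻⁵ s⁻¹
Pressure gradient: |∂P/∂n| = 300 Pa / 202000 m = 1.49×10⁻³ Pa/m
Geostrophic speed: V_g = |∂P/∂n|/(fρ) = 1.49×10⁻³/(9.57×10⁻⁵ × 1.25) = 12.4 m/s
Around a low, centrifugal force acts outward with Coriolis, so pressure-gradient force balances both:
(1/ρ)|∂P/∂n| = fV + V²/R  →  V² + fR·V − fR·V_g = 0
With fR = 9.57×10⁻⁵ × 846×10³ m = 80.9 m/s:
V = [−fR + √((fR)² + 4 fR V_g)]/2 = [−80.9 + √(80.9² + 4×80.9×12.4)]/2 = 10.9 m/s
Subgeostrophic (V < V_g = 12.4 m/s), as expected around a low.
Converting: 10.9 m/s × 3.6 = 39 km/h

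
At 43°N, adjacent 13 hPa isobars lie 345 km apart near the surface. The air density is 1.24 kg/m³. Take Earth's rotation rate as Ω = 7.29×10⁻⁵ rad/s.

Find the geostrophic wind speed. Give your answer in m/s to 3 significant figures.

Coriolis parameter at 43°N:
f = 2Ω sin φ = 2 × 7.29×10⁻⁵ × sin 43° = 9.94×10⁻⁵ s⁻¹
Pressure gradient: |∂P/∂n| = 1300 Pa / 345000 m = 3.77×10⁻³ Pa/m
Geostrophic balance (pressure-gradient force = Coriolis force):
V_g = (1/(fρ)) |∂P/∂n| = 3.77×10⁻³ / (9.94×10⁻⁵ × 1.24) = 30.6 m/s

30.6 m/s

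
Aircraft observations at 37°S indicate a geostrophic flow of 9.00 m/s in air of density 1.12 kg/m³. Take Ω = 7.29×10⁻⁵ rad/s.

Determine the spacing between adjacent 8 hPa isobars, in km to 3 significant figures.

905 km

Coriolis parameter at 37°S:
f = 2Ω sin φ = 2 × 7.29×10⁻⁵ × sin 37° = 8.77×10⁻⁵ s⁻¹
Geostrophic balance rearranged: |∂P/∂n| = f ρ V_g
|∂P/∂n| = 8.77×10⁻⁵ × 1.12 × 9.00 = 8.84×10⁻⁴ Pa/m
Isobar spacing: Δn = ΔP/|∂P/∂n| = 800 Pa / 8.84×10⁻⁴ Pa/m = 904501 m ≈ 905 km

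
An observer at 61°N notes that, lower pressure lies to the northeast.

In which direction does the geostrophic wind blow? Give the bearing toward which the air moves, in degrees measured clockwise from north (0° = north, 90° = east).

The pressure-gradient force points toward the northeast (bearing 045°).
Geostrophic balance: in the Northern Hemisphere the Coriolis force deflects motion to the right, so the geostrophic wind blows 90° to the right of the pressure-gradient force (low pressure on the left).
Rotating 045° by 90° clockwise gives 135° — the wind blows toward the southeast.

135°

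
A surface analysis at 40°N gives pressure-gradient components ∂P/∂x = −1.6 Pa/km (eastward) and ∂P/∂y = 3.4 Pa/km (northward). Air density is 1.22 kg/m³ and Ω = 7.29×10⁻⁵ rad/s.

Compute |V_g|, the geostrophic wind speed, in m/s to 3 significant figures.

Coriolis parameter at 40°N:
f = 2Ω sin φ = 2 × 7.29×10⁻⁵ × sin 40° = 9.37×10⁻⁵ s⁻¹
Component geostrophic relations (x east, y north):
u_g = −(1/(fρ)) ∂P/∂y,  v_g = (1/(fρ)) ∂P/∂x
u_g = −(3.4×10⁻³)/(9.37×10⁻⁵ × 1.22) = −29.7 m/s;  v_g = (−1.6×10⁻³)/(9.37×10⁻⁵ × 1.22) = −14.0 m/s
|V_g| = √(u_g² + v_g²) = 32.9 m/s

32.9 m/s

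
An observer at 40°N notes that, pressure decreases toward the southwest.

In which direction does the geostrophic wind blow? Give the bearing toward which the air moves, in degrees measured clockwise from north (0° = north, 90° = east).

315°

The pressure-gradient force points toward the southwest (bearing 225°).
Geostrophic balance: in the Northern Hemisphere the Coriolis force deflects motion to the right, so the geostrophic wind blows 90° to the right of the pressure-gradient force (low pressure on the left).
Rotating 225° by 90° clockwise gives 315° — the wind blows toward the northwest.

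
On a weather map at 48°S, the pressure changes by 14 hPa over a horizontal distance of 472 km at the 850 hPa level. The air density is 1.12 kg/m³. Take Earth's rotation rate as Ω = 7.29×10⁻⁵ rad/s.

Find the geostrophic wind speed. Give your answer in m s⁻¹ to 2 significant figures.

24 m s⁻¹

Coriolis parameter at 48°S:
f = 2Ω sin φ = 2 × 7.29×10⁻⁵ × sin 48° = 1.08×10⁻⁴ s⁻¹
Pressure gradient: |∂P/∂n| = 1400 Pa / 472000 m = 2.97×10⁻³ Pa/m
Geostrophic balance (pressure-gradient force = Coriolis force):
V_g = (1/(fρ)) |∂P/∂n| = 2.97×10⁻³ / (1.08×10⁻⁴ × 1.12) = 24.4 m/s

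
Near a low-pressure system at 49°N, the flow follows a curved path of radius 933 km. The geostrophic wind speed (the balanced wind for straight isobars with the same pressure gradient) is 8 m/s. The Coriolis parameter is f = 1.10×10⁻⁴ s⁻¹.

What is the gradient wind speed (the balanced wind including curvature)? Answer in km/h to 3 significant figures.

Around a low, centrifugal force acts outward with Coriolis, so pressure-gradient force balances both:
(1/ρ)|∂P/∂n| = fV + V²/R  →  V² + fR·V − fR·V_g = 0
With fR = 1.10×10⁻⁴ × 933×10³ m = 103 m/s:
V = [−fR + √((fR)² + 4 fR V_g)]/2 = [−103 + √(103² + 4×103×8)]/2 = 7.46 m/s
Subgeostrophic (V < V_g = 8 m/s), as expected around a low.
Converting: 7.46 m/s × 3.6 = 26.8 km/h

26.8 km/h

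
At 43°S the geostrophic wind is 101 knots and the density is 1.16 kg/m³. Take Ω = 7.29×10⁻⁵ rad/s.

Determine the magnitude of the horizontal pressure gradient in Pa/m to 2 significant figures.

Coriolis parameter at 43°S:
f = 2Ω sin φ = 2 × 7.29×10⁻⁵ × sin 43° = 9.94×10⁻⁵ s⁻¹
Wind speed in SI: 101 knots = 52.0 m/s
Geostrophic balance rearranged: |∂P/∂n| = f ρ V_g
|∂P/∂n| = 9.94×10⁻⁵ × 1.16 × 52.0 = 5.99×10⁻³ Pa/m

6.0×10⁻³ Pa/m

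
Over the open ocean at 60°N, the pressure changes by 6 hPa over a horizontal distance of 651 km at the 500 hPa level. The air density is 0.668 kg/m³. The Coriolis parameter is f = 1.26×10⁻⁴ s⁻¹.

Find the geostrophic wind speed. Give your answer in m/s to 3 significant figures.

Pressure gradient: |∂P/∂n| = 600 Pa / 651000 m = 9.22×10⁻⁴ Pa/m
Geostrophic balance (pressure-gradient force = Coriolis force):
V_g = (1/(fρ)) |∂P/∂n| = 9.22×10⁻⁴ / (1.26×10⁻⁴ × 0.668) = 11.0 m/s

11.0 m/s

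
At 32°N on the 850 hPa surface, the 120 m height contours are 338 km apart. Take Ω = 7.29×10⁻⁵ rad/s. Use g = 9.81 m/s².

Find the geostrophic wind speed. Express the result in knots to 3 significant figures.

87.6 knots

Coriolis parameter at 32°N:
f = 2Ω sin φ = 2 × 7.29×10⁻⁵ × sin 32° = 7.73×10⁻⁵ s⁻¹
Height gradient: |∂Z/∂n| = 120 m / 338000 m = 3.55×10⁻⁴
On a pressure surface, geostrophic balance gives V_g = (g/f)|∂Z/∂n|:
V_g = 9.81 × 3.55×10⁻⁴ / 7.73×10⁻⁵ = 45.1 m/s
Converting: 45.1 m/s × 1.944 = 87.6 knots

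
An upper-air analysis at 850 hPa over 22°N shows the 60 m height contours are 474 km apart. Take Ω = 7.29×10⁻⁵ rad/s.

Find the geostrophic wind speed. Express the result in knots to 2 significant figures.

44 knots

Coriolis parameter at 22°N:
f = 2Ω sin φ = 2 × 7.29×10⁻⁵ × sin 22° = 5.46×10⁻⁵ s⁻¹
Height gradient: |∂Z/∂n| = 60 m / 474000 m = 1.27×10⁻⁴
On a pressure surface, geostrophic balance gives V_g = (g/f)|∂Z/∂n|:
V_g = 9.81 × 1.27×10⁻⁴ / 5.46×10⁻⁵ = 22.7 m/s
Converting: 22.7 m/s × 1.944 = 44 knots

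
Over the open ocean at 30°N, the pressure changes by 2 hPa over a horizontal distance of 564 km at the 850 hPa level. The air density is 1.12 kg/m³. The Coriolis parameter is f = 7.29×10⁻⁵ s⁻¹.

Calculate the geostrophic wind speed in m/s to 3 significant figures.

Pressure gradient: |∂P/∂n| = 200 Pa / 564000 m = 3.55×10⁻⁴ Pa/m
Geostrophic balance (pressure-gradient force = Coriolis force):
V_g = (1/(fρ)) |∂P/∂n| = 3.55×10⁻⁴ / (7.29×10⁻⁵ × 1.12) = 4.34 m/s

4.34 m/s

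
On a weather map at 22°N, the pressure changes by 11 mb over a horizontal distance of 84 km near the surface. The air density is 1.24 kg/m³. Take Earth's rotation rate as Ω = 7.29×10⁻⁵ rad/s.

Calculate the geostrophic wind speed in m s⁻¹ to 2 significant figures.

Coriolis parameter at 22°N:
f = 2Ω sin φ = 2 × 7.29×10⁻⁵ × sin 22° = 5.46×10⁻⁵ s⁻¹
Pressure gradient: |∂P/∂n| = 1100 Pa / 84000 m = 1.31×10⁻² Pa/m
Geostrophic balance (pressure-gradient force = Coriolis force):
V_g = (1/(fρ)) |∂P/∂n| = 1.31×10⁻² / (5.46×10⁻⁵ × 1.24) = 193 m/s

190 m s⁻¹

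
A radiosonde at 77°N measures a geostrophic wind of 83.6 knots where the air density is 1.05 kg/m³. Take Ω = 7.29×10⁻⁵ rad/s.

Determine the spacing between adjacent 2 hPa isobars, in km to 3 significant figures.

Coriolis parameter at 77°N:
f = 2Ω sin φ = 2 × 7.29×10⁻⁵ × sin 77° = 1.42×10⁻⁴ s⁻¹
Wind speed in SI: 83.6 knots = 43.0 m/s
Geostrophic balance rearranged: |∂P/∂n| = f ρ V_g
|∂P/∂n| = 1.42×10⁻⁴ × 1.05 × 43.0 = 6.42×10⁻³ Pa/m
Isobar spacing: Δn = ΔP/|∂P/∂n| = 200 Pa / 6.42×10⁻³ Pa/m = 31176 m ≈ 31.2 km

31.2 km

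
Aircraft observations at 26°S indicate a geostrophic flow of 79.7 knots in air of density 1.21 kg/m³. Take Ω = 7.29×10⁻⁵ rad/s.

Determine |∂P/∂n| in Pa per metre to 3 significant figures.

3.17×10⁻³ Pa/m

Coriolis parameter at 26°S:
f = 2Ω sin φ = 2 × 7.29×10⁻⁵ × sin 26° = 6.39×10⁻⁵ s⁻¹
Wind speed in SI: 79.7 knots = 41.0 m/s
Geostrophic balance rearranged: |∂P/∂n| = f ρ V_g
|∂P/∂n| = 6.39×10⁻⁵ × 1.21 × 41.0 = 3.17×10⁻³ Pa/m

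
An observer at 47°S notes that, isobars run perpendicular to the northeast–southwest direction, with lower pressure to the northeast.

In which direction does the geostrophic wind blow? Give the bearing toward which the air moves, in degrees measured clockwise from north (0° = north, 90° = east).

315°

The pressure-gradient force points toward the northeast (bearing 045°).
Geostrophic balance: in the Southern Hemisphere the Coriolis force deflects motion to the left, so the geostrophic wind blows 90° to the left of the pressure-gradient force (low pressure on the right).
Rotating 045° by 90° counterclockwise gives 315° — the wind blows toward the northwest.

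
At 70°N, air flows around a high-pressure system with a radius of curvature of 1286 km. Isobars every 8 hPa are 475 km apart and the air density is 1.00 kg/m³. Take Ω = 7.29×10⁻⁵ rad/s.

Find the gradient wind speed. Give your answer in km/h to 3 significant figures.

Coriolis parameter at 70°N:
f = 2Ω sin φ = 2 × 7.29×10⁻⁵ × sin 70° = 1.37×10⁻⁴ s⁻¹
Pressure gradient: |∂P/∂n| = 800 Pa / 475000 m = 1.68×10⁻³ Pa/m
Geostrophic speed: V_g = |∂P/∂n|/(fρ) = 1.68×10⁻³/(1.37×10⁻⁴ × 1.00) = 12.3 m/s
Around a high, pressure-gradient force acts outward with centrifugal, so Coriolis balances both:
fV = (1/ρ)|∂P/∂n| + V²/R  →  V² − fR·V + fR·V_g = 0
With fR = 1.37×10⁻⁴ × 1286×10³ m = 176 m/s:
V = [fR − √((fR)² − 4 fR V_g)]/2 = [176 − √(176² − 4×176×12.3)]/2 = 13.3 m/s
Supergeostrophic (V > V_g = 12.3 m/s), as expected around a high.
Converting: 13.3 m/s × 3.6 = 47.9 km/h

47.9 km/h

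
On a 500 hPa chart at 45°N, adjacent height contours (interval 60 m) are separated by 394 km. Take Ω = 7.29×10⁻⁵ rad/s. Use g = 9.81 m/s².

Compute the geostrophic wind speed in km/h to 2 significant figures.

52 km/h

Coriolis parameter at 45°N:
f = 2Ω sin φ = 2 × 7.29×10⁻⁵ × sin 45° = 1.03×10⁻⁴ s⁻¹
Height gradient: |∂Z/∂n| = 60 m / 394000 m = 1.52×10⁻⁴
On a pressure surface, geostrophic balance gives V_g = (g/f)|∂Z/∂n|:
V_g = 9.81 × 1.52×10⁻⁴ / 1.03×10⁻⁴ = 14.5 m/s
Converting: 14.5 m/s × 3.6 = 52 km/h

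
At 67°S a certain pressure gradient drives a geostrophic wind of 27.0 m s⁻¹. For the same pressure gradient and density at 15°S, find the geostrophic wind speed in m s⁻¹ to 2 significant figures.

With the same pressure gradient and density, V_g ∝ 1/f ∝ 1/sin φ.
V₂ = V₁ · sin φ₁ / sin φ₂ = 27.0 × sin 67° / sin 15°
V₂ = 27.0 × 0.9205/0.2588 = 96 m s⁻¹

96 m s⁻¹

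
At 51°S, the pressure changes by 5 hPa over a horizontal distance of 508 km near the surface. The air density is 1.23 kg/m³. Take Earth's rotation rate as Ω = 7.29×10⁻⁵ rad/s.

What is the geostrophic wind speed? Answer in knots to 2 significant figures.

14 knots

Coriolis parameter at 51°S:
f = 2Ω sin φ = 2 × 7.29×10⁻⁵ × sin 51° = 1.13×10⁻⁴ s⁻¹
Pressure gradient: |∂P/∂n| = 500 Pa / 508000 m = 9.84×10⁻⁴ Pa/m
Geostrophic balance (pressure-gradient force = Coriolis force):
V_g = (1/(fρ)) |∂P/∂n| = 9.84×10⁻⁴ / (1.13×10⁻⁴ × 1.23) = 7.06 m/s
Converting: 7.06 m/s × 1.944 = 14 knots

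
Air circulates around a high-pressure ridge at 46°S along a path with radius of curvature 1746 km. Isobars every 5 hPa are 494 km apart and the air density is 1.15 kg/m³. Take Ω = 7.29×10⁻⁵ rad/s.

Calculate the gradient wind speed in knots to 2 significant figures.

17 knots

Coriolis parameter at 46°S:
f = 2Ω sin φ = 2 × 7.29×10⁻⁵ × sin 46° = 1.05×10⁻⁴ s⁻¹
Pressure gradient: |∂P/∂n| = 500 Pa / 494000 m = 1.01×10⁻³ Pa/m
Geostrophic speed: V_g = |∂P/∂n|/(fρ) = 1.01×10⁻³/(1.05×10⁻⁴ × 1.15) = 8.39 m/s
Around a high, pressure-gradient force acts outward with centrifugal, so Coriolis balances both:
fV = (1/ρ)|∂P/∂n| + V²/R  →  V² − fR·V + fR·V_g = 0
With fR = 1.05×10⁻⁴ × 1746×10³ m = 183 m/s:
V = [fR − √((fR)² − 4 fR V_g)]/2 = [183 − √(183² − 4×183×8.39)]/2 = 8.82 m/s
Supergeostrophic (V > V_g = 8.39 m/s), as expected around a high.
Converting: 8.82 m/s × 1.944 = 17 knots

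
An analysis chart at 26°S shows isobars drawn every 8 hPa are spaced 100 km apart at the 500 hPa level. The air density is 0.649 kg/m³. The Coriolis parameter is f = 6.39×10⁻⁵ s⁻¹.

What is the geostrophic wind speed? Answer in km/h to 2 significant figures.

690 km/h

Pressure gradient: |∂P/∂n| = 800 Pa / 100000 m = 8.00×10⁻³ Pa/m
Geostrophic balance (pressure-gradient force = Coriolis force):
V_g = (1/(fρ)) |∂P/∂n| = 8.00×10⁻³ / (6.39×10⁻⁵ × 0.649) = 193 m/s
Converting: 193 m/s × 3.6 = 690 km/h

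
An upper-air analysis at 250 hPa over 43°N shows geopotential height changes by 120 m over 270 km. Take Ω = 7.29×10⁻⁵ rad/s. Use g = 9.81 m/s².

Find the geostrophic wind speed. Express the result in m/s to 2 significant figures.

Coriolis parameter at 43°N:
f = 2Ω sin φ = 2 × 7.29×10⁻⁵ × sin 43° = 9.94×10⁻⁵ s⁻¹
Height gradient: |∂Z/∂n| = 120 m / 270000 m = 4.44×10⁻⁴
On a pressure surface, geostrophic balance gives V_g = (g/f)|∂Z/∂n|:
V_g = 9.81 × 4.44×10⁻⁴ / 9.94×10⁻⁵ = 43.8 m/s

44 m/s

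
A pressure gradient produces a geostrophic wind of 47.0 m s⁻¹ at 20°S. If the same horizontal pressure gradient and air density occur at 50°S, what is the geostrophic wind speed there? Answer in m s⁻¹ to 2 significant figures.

21 m s⁻¹

With the same pressure gradient and density, V_g ∝ 1/f ∝ 1/sin φ.
V₂ = V₁ · sin φ₁ / sin φ₂ = 47.0 × sin 20° / sin 50°
V₂ = 47.0 × 0.3420/0.7660 = 21 m s⁻¹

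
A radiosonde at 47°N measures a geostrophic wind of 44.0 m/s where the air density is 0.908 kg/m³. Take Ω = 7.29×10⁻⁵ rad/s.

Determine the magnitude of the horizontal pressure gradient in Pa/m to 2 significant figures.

4.3×10⁻³ Pa/m

Coriolis parameter at 47°N:
f = 2Ω sin φ = 2 × 7.29×10⁻⁵ × sin 47° = 1.07×10⁻⁴ s⁻¹
Geostrophic balance rearranged: |∂P/∂n| = f ρ V_g
|∂P/∂n| = 1.07×10⁻⁴ × 0.908 × 44.0 = 4.26×10⁻³ Pa/m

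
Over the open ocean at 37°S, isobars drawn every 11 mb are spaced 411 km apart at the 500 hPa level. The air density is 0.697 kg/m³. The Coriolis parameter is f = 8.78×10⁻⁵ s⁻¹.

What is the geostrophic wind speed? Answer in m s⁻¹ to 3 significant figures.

43.7 m s⁻¹

Pressure gradient: |∂P/∂n| = 1100 Pa / 411000 m = 2.68×10⁻³ Pa/m
Geostrophic balance (pressure-gradient force = Coriolis force):
V_g = (1/(fρ)) |∂P/∂n| = 2.68×10⁻³ / (8.78×10⁻⁵ × 0.697) = 43.7 m/s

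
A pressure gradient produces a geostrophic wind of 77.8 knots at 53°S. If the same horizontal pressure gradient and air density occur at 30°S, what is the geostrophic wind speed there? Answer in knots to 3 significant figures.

124 knots

With the same pressure gradient and density, V_g ∝ 1/f ∝ 1/sin φ.
V₂ = V₁ · sin φ₁ / sin φ₂ = 77.8 × sin 53° / sin 30°
V₂ = 77.8 × 0.7986/0.5000 = 124 knots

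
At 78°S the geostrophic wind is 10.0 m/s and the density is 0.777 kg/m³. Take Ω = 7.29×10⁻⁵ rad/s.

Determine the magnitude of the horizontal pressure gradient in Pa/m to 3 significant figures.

Coriolis parameter at 78°S:
f = 2Ω sin φ = 2 × 7.29×10⁻⁵ × sin 78° = 1.43×10⁻⁴ s⁻¹
Geostrophic balance rearranged: |∂P/∂n| = f ρ V_g
|∂P/∂n| = 1.43×10⁻⁴ × 0.777 × 10.0 = 1.11×10⁻³ Pa/m

1.11×10⁻³ Pa/m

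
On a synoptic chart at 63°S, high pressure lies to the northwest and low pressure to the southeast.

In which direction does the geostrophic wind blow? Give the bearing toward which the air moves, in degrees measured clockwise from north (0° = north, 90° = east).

045°

The pressure-gradient force points toward the southeast (bearing 135°).
Geostrophic balance: in the Southern Hemisphere the Coriolis force deflects motion to the left, so the geostrophic wind blows 90° to the left of the pressure-gradient force (low pressure on the right).
Rotating 135° by 90° counterclockwise gives 045° — the wind blows toward the northeast.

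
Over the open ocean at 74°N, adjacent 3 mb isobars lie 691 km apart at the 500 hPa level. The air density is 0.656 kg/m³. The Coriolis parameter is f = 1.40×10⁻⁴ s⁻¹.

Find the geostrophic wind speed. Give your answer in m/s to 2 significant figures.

Pressure gradient: |∂P/∂n| = 300 Pa / 691000 m = 4.34×10⁻⁴ Pa/m
Geostrophic balance (pressure-gradient force = Coriolis force):
V_g = (1/(fρ)) |∂P/∂n| = 4.34×10⁻⁴ / (1.40×10⁻⁴ × 0.656) = 4.73 m/s

4.7 m/s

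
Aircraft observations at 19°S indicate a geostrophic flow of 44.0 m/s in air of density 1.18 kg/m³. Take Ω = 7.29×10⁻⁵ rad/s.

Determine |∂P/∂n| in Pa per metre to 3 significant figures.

Coriolis parameter at 19°S:
f = 2Ω sin φ = 2 × 7.29×10⁻⁵ × sin 19° = 4.75×10⁻⁵ s⁻¹
Geostrophic balance rearranged: |∂P/∂n| = f ρ V_g
|∂P/∂n| = 4.75×10⁻⁵ × 1.18 × 44.0 = 2.46×10⁻³ Pa/m

2.46×10⁻³ Pa/m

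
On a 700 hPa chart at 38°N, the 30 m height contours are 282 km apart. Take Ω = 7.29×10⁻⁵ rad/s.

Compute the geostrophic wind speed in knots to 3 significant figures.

Coriolis parameter at 38°N:
f = 2Ω sin φ = 2 × 7.29×10⁻⁵ × sin 38° = 8.98×10⁻⁵ s⁻¹
Height gradient: |∂Z/∂n| = 30 m / 282000 m = 1.06×10⁻⁴
On a pressure surface, geostrophic balance gives V_g = (g/f)|∂Z/∂n|:
V_g = 9.81 × 1.06×10⁻⁴ / 8.98×10⁻⁵ = 11.6 m/s
Converting: 11.6 m/s × 1.944 = 22.6 knots

22.6 knots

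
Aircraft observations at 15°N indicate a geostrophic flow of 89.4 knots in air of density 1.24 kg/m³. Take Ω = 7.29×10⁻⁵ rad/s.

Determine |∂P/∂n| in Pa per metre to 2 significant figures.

Coriolis parameter at 15°N:
f = 2Ω sin φ = 2 × 7.29×10⁻⁵ × sin 15° = 3.77×10⁻⁵ s⁻¹
Wind speed in SI: 89.4 knots = 46.0 m/s
Geostrophic balance rearranged: |∂P/∂n| = f ρ V_g
|∂P/∂n| = 3.77×10⁻⁵ × 1.24 × 46.0 = 2.15×10⁻³ Pa/m

2.2×10⁻³ Pa/m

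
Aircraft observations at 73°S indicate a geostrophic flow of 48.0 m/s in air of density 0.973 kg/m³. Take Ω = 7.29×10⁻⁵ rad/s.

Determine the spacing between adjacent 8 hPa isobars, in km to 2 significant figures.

120 km

Coriolis parameter at 73°S:
f = 2Ω sin φ = 2 × 7.29×10⁻⁵ × sin 73° = 1.39×10⁻⁴ s⁻¹
Geostrophic balance rearranged: |∂P/∂n| = f ρ V_g
|∂P/∂n| = 1.39×10⁻⁴ × 0.973 × 48.0 = 6.51×10⁻³ Pa/m
Isobar spacing: Δn = ΔP/|∂P/∂n| = 800 Pa / 6.51×10⁻³ Pa/m = 122852 m ≈ 120 km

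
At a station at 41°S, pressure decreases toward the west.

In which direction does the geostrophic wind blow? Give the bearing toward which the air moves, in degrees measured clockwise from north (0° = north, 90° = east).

The pressure-gradient force points toward the west (bearing 270°).
Geostrophic balance: in the Southern Hemisphere the Coriolis force deflects motion to the left, so the geostrophic wind blows 90° to the left of the pressure-gradient force (low pressure on the right).
Rotating 270° by 90° counterclockwise gives 180° — the wind blows toward the south.

180°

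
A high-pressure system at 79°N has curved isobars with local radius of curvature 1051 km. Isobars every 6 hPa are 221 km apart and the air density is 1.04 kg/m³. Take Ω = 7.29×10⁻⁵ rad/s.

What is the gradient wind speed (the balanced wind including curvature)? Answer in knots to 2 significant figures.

41 knots

Coriolis parameter at 79°N:
f = 2Ω sin φ = 2 × 7.29×10⁻⁵ × sin 79° = 1.43×10⁻⁴ s⁻¹
Pressure gradient: |∂P/∂n| = 600 Pa / 221000 m = 2.71×10⁻³ Pa/m
Geostrophic speed: V_g = |∂P/∂n|/(fρ) = 2.71×10⁻³/(1.43×10⁻⁴ × 1.04) = 18.2 m/s
Around a high, pressure-gradient force acts outward with centrifugal, so Coriolis balances both:
fV = (1/ρ)|∂P/∂n| + V²/R  →  V² − fR·V + fR·V_g = 0
With fR = 1.43×10⁻⁴ × 1051×10³ m = 150 m/s:
V = [fR − √((fR)² − 4 fR V_g)]/2 = [150 − √(150² − 4×150×18.2)]/2 = 21.2 m/s
Supergeostrophic (V > V_g = 18.2 m/s), as expected around a high.
Converting: 21.2 m/s × 1.944 = 41 knots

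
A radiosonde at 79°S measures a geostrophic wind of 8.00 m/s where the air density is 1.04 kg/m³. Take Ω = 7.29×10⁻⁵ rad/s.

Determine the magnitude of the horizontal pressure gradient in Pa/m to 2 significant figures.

Coriolis parameter at 79°S:
f = 2Ω sin φ = 2 × 7.29×10⁻⁵ × sin 79° = 1.43×10⁻⁴ s⁻¹
Geostrophic balance rearranged: |∂P/∂n| = f ρ V_g
|∂P/∂n| = 1.43×10⁻⁴ × 1.04 × 8.00 = 1.19×10⁻³ Pa/m

1.2×10⁻³ Pa/m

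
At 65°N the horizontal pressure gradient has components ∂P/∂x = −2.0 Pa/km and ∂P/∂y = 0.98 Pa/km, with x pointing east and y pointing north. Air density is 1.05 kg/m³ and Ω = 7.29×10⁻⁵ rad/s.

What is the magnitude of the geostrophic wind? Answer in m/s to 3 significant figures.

16.1 m/s

Coriolis parameter at 65°N:
f = 2Ω sin φ = 2 × 7.29×10⁻⁵ × sin 65° = 1.32×10⁻⁴ s⁻¹
Component geostrophic relations (x east, y north):
u_g = −(1/(fρ)) ∂P/∂y,  v_g = (1/(fρ)) ∂P/∂x
u_g = −(0.98×10⁻³)/(1.32×10⁻⁴ × 1.05) = −7.06 m/s;  v_g = (−2.0×10⁻³)/(1.32×10⁻⁴ × 1.05) = −14.4 m/s
|V_g| = √(u_g² + v_g²) = 16.1 m/s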